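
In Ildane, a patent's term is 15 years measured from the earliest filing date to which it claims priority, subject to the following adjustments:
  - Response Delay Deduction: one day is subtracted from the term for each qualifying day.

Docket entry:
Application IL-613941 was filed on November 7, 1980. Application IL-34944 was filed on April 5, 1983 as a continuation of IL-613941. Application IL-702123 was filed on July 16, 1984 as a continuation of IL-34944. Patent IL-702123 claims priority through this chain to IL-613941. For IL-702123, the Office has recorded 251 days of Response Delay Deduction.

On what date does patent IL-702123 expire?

1995-03-01

Earliest priority filing: 7 November 1980.
Base term: 7 November 1980 + 15 years → 7 November 1995.
Response Delay Deduction: −251 days → 1 March 1995.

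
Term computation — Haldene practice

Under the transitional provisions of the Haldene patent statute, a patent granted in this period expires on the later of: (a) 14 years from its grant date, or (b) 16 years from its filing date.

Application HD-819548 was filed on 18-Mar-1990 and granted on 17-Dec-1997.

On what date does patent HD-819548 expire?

2011-12-17

(a) grant + 14 years → 17 December 2011.
(b) filing + 16 years → 18 March 2006.
Later of the two: 17 December 2011.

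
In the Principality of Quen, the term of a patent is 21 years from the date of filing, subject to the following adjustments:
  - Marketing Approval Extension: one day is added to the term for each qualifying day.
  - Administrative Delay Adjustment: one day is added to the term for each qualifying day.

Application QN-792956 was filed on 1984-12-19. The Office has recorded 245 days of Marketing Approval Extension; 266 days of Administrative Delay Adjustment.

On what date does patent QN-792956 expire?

May 14, 2007

Base term: filing date + 21 years → 19 December 2005.
Marketing Approval Extension: +245 days → 21 August 2006.
Administrative Delay Adjustment: +266 days → 14 May 2007.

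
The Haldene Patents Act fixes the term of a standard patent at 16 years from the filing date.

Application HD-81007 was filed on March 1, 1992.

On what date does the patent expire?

2008-03-01

Filing date + 16 years → 1 March 2008.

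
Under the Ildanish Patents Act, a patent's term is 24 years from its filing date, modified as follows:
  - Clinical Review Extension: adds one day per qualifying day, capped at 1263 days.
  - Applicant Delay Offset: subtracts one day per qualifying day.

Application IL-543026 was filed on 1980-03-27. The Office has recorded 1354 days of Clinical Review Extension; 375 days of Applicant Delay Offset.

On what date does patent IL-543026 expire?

Base term: filing date + 24 years → 27 March 2004.
Clinical Review Extension: 1354 days claimed exceeds the 1263-day cap, so +1263 days → 11 September 2007.
Applicant Delay Offset: −375 days → 1 September 2006.

2006-09-01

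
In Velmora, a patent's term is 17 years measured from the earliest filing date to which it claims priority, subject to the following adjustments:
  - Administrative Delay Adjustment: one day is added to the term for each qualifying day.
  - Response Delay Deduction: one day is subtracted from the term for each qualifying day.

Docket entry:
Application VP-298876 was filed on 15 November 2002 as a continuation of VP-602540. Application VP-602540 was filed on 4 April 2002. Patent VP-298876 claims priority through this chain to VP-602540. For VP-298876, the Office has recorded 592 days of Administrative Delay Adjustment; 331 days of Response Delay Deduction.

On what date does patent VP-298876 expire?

2019-12-21

Earliest priority filing: 4 April 2002.
Base term: 4 April 2002 + 17 years → 4 April 2019.
Administrative Delay Adjustment: +592 days → 16 November 2020.
Response Delay Deduction: −331 days → 21 December 2019.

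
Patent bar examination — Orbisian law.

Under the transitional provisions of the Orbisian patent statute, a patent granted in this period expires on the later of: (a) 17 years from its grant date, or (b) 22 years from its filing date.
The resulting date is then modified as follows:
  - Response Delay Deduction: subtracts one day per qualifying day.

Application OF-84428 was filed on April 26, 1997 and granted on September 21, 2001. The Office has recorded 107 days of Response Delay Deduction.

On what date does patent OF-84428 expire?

(a) grant + 17 years → 21 September 2018.
(b) filing + 22 years → 26 April 2019.
Later of the two: 26 April 2019.
Response Delay Deduction: −107 days → 9 January 2019.

2019-01-09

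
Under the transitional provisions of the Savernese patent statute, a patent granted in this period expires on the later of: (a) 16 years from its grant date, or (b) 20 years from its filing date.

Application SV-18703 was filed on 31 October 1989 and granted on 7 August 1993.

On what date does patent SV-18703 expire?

October 31, 2009

(a) grant + 16 years → 7 August 2009.
(b) filing + 20 years → 31 October 2009.
Later of the two: 31 October 2009.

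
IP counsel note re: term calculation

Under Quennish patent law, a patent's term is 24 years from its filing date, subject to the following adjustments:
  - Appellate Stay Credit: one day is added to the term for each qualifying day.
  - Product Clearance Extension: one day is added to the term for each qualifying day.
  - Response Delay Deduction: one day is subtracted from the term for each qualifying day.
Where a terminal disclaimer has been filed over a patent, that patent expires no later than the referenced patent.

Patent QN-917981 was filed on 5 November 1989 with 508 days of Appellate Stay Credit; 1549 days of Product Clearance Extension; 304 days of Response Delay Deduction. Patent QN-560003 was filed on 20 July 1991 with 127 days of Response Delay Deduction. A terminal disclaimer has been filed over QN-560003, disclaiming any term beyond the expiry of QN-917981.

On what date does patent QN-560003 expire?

Natural term of QN-560003:
  Base: filing + 24 years → 20 July 2015.
  Response Delay Deduction: −127 days → 15 March 2015.
Expiry of referenced patent QN-917981:
  Base: filing + 24 years → 5 November 2013.
  Appellate Stay Credit: +508 days → 28 March 2015.
  Product Clearance Extension: +1549 days → 24 June 2019.
  Response Delay Deduction: −304 days → 24 August 2018.
Terminal disclaimer: QN-560003 expires on the earlier of 15 March 2015 and 24 August 2018.

March 15, 2015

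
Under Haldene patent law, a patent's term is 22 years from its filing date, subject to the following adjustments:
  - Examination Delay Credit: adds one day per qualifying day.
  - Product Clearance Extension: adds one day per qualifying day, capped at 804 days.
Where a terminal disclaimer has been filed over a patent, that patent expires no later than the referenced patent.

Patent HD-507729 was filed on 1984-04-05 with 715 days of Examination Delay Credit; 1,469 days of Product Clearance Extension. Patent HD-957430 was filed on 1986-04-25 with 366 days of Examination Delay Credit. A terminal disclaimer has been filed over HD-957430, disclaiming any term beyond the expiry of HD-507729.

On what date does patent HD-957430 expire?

April 26, 2009

Natural term of HD-957430:
  Base: filing + 22 years → 25 April 2008.
  Examination Delay Credit: +366 days → 26 April 2009.
Expiry of referenced patent HD-507729:
  Base: filing + 22 years → 5 April 2006.
  Examination Delay Credit: +715 days → 20 March 2008.
  Product Clearance Extension: 1469 days claimed exceeds the 804-day cap, so +804 days → 2 June 2010.
Terminal disclaimer: HD-957430 expires on the earlier of 26 April 2009 and 2 June 2010.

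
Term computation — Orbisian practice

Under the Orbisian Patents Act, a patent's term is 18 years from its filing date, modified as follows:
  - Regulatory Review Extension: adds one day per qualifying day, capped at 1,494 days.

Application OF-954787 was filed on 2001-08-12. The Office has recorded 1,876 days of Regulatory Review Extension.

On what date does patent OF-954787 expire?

Base term: filing date + 18 years → 12 August 2019.
Regulatory Review Extension: 1876 days claimed exceeds the 1494-day cap, so +1494 days → 14 September 2023.

September 14, 2023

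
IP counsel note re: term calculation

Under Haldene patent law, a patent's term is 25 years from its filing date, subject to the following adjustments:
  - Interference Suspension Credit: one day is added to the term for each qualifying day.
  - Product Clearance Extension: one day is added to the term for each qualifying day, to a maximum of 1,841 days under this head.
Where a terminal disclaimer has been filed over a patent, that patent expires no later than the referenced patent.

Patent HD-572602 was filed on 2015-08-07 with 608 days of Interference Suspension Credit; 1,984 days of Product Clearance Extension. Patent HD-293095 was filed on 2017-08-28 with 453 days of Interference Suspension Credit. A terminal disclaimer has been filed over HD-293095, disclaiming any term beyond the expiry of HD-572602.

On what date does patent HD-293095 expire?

November 24, 2043

Natural term of HD-293095:
  Base: filing + 25 years → 28 August 2042.
  Interference Suspension Credit: +453 days → 24 November 2043.
Expiry of referenced patent HD-572602:
  Base: filing + 25 years → 7 August 2040.
  Interference Suspension Credit: +608 days → 7 April 2042.
  Product Clearance Extension: 1984 days claimed exceeds the 1841-day cap, so +1841 days → 22 April 2047.
Terminal disclaimer: HD-293095 expires on the earlier of 24 November 2043 and 22 April 2047.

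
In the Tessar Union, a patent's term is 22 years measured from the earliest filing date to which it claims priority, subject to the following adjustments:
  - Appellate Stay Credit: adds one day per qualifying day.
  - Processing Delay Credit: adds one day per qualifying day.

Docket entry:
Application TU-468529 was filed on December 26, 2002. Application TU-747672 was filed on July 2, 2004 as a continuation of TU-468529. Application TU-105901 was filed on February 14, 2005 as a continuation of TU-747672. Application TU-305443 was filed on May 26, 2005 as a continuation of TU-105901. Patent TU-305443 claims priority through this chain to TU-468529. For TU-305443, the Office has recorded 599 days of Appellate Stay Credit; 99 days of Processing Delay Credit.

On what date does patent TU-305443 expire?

November 24, 2026

Earliest priority filing: 26 December 2002.
Base term: 26 December 2002 + 22 years → 26 December 2024.
Appellate Stay Credit: +599 days → 17 August 2026.
Processing Delay Credit: +99 days → 24 November 2026.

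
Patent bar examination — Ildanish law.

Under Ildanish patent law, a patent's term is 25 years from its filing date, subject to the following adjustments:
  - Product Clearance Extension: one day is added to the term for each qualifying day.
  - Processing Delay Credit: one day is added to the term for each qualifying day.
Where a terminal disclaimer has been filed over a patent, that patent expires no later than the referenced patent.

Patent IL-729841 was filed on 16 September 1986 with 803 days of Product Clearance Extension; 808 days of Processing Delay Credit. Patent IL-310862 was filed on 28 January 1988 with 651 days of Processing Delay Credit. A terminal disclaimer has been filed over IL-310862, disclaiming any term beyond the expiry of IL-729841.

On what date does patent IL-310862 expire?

Natural term of IL-310862:
  Base: filing + 25 years → 28 January 2013.
  Processing Delay Credit: +651 days → 10 November 2014.
Expiry of referenced patent IL-729841:
  Base: filing + 25 years → 16 September 2011.
  Product Clearance Extension: +803 days → 27 November 2013.
  Processing Delay Credit: +808 days → 13 February 2016.
Terminal disclaimer: IL-310862 expires on the earlier of 10 November 2014 and 13 February 2016.

2014-11-10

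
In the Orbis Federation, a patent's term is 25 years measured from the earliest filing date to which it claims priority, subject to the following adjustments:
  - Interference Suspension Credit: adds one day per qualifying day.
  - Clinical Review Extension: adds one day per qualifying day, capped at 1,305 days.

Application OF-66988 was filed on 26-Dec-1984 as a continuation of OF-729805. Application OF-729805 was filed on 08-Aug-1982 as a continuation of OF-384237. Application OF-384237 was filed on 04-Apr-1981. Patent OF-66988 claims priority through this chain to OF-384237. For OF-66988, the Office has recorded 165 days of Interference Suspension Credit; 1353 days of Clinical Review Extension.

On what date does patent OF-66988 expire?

April 13, 2010

Earliest priority filing: 4 April 1981.
Base term: 4 April 1981 + 25 years → 4 April 2006.
Interference Suspension Credit: +165 days → 16 September 2006.
Clinical Review Extension: 1353 days claimed exceeds the 1305-day cap, so +1305 days → 13 April 2010.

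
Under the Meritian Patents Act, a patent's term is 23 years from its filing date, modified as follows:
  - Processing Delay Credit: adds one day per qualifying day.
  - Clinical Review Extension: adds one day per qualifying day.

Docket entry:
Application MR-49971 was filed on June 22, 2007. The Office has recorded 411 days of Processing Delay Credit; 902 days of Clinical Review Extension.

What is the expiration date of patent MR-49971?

Base term: filing date + 23 years → 22 June 2030.
Processing Delay Credit: +411 days → 7 August 2031.
Clinical Review Extension: +902 days → 25 January 2034.

2034-01-25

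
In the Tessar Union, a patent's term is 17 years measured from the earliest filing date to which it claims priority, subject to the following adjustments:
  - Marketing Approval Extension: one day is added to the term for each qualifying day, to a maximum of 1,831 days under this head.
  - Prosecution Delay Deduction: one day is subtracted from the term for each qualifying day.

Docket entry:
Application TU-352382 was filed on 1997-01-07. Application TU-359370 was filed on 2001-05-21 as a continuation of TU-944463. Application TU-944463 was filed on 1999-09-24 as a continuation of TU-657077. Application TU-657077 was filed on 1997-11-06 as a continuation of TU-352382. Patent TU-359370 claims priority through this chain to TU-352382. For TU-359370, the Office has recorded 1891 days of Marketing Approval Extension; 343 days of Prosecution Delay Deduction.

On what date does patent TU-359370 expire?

Earliest priority filing: 7 January 1997.
Base term: 7 January 1997 + 17 years → 7 January 2014.
Marketing Approval Extension: 1891 days claimed exceeds the 1831-day cap, so +1831 days → 12 January 2019.
Prosecution Delay Deduction: −343 days → 3 February 2018.

2018-02-03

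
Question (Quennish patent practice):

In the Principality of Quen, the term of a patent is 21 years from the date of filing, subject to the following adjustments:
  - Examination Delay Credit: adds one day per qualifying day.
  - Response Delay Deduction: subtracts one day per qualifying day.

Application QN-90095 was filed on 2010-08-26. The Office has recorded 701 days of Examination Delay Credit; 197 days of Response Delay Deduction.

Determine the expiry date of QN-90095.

Base term: filing date + 21 years → 26 August 2031.
Examination Delay Credit: +701 days → 27 July 2033.
Response Delay Deduction: −197 days → 11 January 2033.

January 11, 2033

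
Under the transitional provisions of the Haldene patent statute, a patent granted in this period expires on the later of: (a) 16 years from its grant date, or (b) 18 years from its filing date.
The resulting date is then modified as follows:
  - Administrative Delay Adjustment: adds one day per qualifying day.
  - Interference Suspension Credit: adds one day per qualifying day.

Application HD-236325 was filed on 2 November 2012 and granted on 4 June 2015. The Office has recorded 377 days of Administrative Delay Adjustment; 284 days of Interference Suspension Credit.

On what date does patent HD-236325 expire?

March 26, 2033

(a) grant + 16 years → 4 June 2031.
(b) filing + 18 years → 2 November 2030.
Later of the two: 4 June 2031.
Administrative Delay Adjustment: +377 days → 15 June 2032.
Interference Suspension Credit: +284 days → 26 March 2033.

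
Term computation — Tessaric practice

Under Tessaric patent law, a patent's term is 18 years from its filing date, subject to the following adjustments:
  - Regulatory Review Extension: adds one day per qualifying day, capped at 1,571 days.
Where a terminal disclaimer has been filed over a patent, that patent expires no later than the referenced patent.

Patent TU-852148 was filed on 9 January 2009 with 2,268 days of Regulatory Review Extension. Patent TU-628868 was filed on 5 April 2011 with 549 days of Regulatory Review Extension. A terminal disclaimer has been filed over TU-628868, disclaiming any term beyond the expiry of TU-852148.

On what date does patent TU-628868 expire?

October 6, 2030

Natural term of TU-628868:
  Base: filing + 18 years → 5 April 2029.
  Regulatory Review Extension: 549 days (within the 1571-day cap) → +549 days → 6 October 2030.
Expiry of referenced patent TU-852148:
  Base: filing + 18 years → 9 January 2027.
  Regulatory Review Extension: 2268 days claimed exceeds the 1571-day cap, so +1571 days → 29 April 2031.
Terminal disclaimer: TU-628868 expires on the earlier of 6 October 2030 and 29 April 2031.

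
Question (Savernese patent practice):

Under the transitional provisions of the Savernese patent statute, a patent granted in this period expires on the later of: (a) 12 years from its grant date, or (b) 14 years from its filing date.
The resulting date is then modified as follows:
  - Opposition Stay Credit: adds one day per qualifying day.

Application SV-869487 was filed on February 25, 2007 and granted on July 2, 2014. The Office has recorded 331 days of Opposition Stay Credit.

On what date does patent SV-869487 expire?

(a) grant + 12 years → 2 July 2026.
(b) filing + 14 years → 25 February 2021.
Later of the two: 2 July 2026.
Opposition Stay Credit: +331 days → 29 May 2027.

May 29, 2027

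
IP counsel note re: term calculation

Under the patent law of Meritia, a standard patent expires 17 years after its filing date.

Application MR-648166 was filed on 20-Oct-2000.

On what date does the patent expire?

2017-10-20

Filing date + 17 years → 20 October 2017.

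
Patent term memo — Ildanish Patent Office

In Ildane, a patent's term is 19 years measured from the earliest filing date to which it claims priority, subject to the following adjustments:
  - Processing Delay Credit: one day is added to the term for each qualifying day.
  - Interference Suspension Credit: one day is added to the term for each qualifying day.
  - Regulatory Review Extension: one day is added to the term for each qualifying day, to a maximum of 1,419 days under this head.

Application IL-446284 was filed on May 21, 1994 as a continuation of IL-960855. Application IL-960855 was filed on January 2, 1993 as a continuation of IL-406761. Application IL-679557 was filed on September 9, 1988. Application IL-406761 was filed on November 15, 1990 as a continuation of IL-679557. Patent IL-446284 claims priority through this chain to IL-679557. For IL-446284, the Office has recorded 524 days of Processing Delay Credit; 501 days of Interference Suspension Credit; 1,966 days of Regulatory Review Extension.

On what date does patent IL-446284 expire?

2014-05-19

Earliest priority filing: 9 September 1988.
Base term: 9 September 1988 + 19 years → 9 September 2007.
Processing Delay Credit: +524 days → 14 February 2009.
Interference Suspension Credit: +501 days → 30 June 2010.
Regulatory Review Extension: 1966 days claimed exceeds the 1419-day cap, so +1419 days → 19 May 2014.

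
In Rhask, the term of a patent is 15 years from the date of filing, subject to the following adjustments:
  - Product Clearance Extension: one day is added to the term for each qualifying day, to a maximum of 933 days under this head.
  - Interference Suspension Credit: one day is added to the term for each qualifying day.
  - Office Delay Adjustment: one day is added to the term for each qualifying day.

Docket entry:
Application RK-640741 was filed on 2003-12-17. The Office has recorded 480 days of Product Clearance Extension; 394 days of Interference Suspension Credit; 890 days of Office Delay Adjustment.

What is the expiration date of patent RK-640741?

October 16, 2023

Base term: filing date + 15 years → 17 December 2018.
Product Clearance Extension: 480 days (within the 933-day cap) → +480 days → 10 April 2020.
Interference Suspension Credit: +394 days → 9 May 2021.
Office Delay Adjustment: +890 days → 16 October 2023.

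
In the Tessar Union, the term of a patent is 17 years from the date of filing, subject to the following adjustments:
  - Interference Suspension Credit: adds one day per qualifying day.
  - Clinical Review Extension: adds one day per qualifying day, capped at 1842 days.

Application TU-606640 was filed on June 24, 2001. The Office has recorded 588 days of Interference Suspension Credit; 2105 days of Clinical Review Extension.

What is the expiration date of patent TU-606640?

February 17, 2025

Base term: filing date + 17 years → 24 June 2018.
Interference Suspension Credit: +588 days → 2 February 2020.
Clinical Review Extension: 2105 days claimed exceeds the 1842-day cap, so +1842 days → 17 February 2025.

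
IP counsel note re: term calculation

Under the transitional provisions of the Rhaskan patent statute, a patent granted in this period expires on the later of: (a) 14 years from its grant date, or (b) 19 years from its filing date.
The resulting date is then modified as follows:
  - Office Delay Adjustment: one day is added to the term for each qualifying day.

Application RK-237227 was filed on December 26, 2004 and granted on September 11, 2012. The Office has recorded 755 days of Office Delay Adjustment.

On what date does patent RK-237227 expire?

(a) grant + 14 years → 11 September 2026.
(b) filing + 19 years → 26 December 2023.
Later of the two: 11 September 2026.
Office Delay Adjustment: +755 days → 5 October 2028.

October 5, 2028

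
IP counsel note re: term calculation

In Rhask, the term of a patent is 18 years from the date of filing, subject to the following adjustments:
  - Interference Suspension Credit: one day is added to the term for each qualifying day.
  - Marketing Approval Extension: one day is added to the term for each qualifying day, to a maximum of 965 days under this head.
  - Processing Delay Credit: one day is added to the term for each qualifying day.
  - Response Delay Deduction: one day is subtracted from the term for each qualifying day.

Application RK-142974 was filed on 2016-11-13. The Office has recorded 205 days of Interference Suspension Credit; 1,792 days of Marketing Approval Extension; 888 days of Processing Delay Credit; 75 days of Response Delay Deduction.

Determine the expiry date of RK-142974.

2040-04-18

Base term: filing date + 18 years → 13 November 2034.
Interference Suspension Credit: +205 days → 6 June 2035.
Marketing Approval Extension: 1792 days claimed exceeds the 965-day cap, so +965 days → 26 January 2038.
Processing Delay Credit: +888 days → 2 July 2040.
Response Delay Deduction: −75 days → 18 April 2040.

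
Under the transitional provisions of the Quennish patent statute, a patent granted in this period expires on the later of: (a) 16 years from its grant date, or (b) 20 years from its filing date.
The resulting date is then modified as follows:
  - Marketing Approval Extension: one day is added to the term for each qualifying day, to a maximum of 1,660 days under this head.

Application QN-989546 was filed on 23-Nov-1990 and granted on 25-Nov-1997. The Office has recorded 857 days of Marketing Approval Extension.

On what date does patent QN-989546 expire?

(a) grant + 16 years → 25 November 2013.
(b) filing + 20 years → 23 November 2010.
Later of the two: 25 November 2013.
Marketing Approval Extension: 857 days (within the 1660-day cap) → +857 days → 31 March 2016.

March 31, 2016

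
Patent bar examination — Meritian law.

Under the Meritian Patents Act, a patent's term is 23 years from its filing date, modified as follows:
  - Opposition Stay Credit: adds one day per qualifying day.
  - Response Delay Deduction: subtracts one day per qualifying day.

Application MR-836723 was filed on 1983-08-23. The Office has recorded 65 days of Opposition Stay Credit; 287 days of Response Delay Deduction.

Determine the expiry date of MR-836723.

January 13, 2006

Base term: filing date + 23 years → 23 August 2006.
Opposition Stay Credit: +65 days → 27 October 2006.
Response Delay Deduction: −287 days → 13 January 2006.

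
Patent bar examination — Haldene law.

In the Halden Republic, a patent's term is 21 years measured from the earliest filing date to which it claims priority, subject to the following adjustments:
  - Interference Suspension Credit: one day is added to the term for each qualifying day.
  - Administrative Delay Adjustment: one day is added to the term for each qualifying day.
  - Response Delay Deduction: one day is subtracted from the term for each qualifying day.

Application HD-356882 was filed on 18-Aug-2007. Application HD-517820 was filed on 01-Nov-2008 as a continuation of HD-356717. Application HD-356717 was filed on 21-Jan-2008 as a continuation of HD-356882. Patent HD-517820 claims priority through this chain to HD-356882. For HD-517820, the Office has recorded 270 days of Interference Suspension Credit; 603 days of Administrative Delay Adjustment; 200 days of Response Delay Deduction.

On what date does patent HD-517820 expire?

Earliest priority filing: 18 August 2007.
Base term: 18 August 2007 + 21 years → 18 August 2028.
Interference Suspension Credit: +270 days → 15 May 2029.
Administrative Delay Adjustment: +603 days → 8 January 2031.
Response Delay Deduction: −200 days → 22 June 2030.

2030-06-22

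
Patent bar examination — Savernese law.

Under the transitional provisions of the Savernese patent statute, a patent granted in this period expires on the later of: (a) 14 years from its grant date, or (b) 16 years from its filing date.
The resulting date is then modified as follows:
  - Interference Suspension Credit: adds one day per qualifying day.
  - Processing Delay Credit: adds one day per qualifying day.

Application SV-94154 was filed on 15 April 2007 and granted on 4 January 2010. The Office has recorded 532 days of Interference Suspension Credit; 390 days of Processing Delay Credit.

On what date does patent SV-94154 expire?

(a) grant + 14 years → 4 January 2024.
(b) filing + 16 years → 15 April 2023.
Later of the two: 4 January 2024.
Interference Suspension Credit: +532 days → 19 June 2025.
Processing Delay Credit: +390 days → 14 July 2026.

2026-07-14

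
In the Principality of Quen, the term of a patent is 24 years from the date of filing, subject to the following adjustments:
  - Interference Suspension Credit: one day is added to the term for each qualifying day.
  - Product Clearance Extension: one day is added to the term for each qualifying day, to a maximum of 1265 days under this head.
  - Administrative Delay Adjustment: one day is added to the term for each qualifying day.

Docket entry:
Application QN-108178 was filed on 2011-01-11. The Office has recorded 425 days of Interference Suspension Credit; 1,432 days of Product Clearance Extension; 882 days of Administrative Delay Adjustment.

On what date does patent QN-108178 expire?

Base term: filing date + 24 years → 11 January 2035.
Interference Suspension Credit: +425 days → 11 March 2036.
Product Clearance Extension: 1432 days claimed exceeds the 1265-day cap, so +1265 days → 28 August 2039.
Administrative Delay Adjustment: +882 days → 26 January 2042.

January 26, 2042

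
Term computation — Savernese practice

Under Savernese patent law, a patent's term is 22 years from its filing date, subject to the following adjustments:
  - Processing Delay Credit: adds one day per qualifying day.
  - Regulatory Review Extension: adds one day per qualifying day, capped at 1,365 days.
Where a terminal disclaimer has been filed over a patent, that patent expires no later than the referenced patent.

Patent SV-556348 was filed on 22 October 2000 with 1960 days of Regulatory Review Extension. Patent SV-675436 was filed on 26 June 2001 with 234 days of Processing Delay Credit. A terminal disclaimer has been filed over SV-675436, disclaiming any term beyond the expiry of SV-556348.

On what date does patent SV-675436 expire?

February 15, 2024

Natural term of SV-675436:
  Base: filing + 22 years → 26 June 2023.
  Processing Delay Credit: +234 days → 15 February 2024.
Expiry of referenced patent SV-556348:
  Base: filing + 22 years → 22 October 2022.
  Regulatory Review Extension: 1960 days claimed exceeds the 1365-day cap, so +1365 days → 18 July 2026.
Terminal disclaimer: SV-675436 expires on the earlier of 15 February 2024 and 18 July 2026.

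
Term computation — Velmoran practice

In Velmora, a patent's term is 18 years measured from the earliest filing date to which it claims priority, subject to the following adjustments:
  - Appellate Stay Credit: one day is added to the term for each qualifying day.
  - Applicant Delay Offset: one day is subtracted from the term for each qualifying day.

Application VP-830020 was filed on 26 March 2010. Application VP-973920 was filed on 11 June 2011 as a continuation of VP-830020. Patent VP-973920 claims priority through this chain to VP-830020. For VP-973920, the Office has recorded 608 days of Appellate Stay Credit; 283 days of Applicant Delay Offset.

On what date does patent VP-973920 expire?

Earliest priority filing: 26 March 2010.
Base term: 26 March 2010 + 18 years → 26 March 2028.
Appellate Stay Credit: +608 days → 24 November 2029.
Applicant Delay Offset: −283 days → 14 February 2029.

2029-02-14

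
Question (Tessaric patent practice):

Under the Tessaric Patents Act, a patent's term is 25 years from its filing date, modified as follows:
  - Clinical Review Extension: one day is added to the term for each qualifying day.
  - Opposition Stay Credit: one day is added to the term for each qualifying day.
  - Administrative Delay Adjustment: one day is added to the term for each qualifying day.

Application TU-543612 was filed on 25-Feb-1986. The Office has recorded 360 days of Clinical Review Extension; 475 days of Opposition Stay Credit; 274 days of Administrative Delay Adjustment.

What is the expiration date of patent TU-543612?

Base term: filing date + 25 years → 25 February 2011.
Clinical Review Extension: +360 days → 20 February 2012.
Opposition Stay Credit: +475 days → 9 June 2013.
Administrative Delay Adjustment: +274 days → 10 March 2014.

2014-03-10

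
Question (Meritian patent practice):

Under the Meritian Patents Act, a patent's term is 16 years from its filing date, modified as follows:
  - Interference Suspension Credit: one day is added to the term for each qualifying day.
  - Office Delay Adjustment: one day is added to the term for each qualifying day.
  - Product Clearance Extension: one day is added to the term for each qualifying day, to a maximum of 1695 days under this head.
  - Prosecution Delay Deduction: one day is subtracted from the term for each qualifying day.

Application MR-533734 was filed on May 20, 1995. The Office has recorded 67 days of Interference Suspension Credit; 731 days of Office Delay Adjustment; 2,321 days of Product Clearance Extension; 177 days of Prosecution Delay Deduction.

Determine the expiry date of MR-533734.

Base term: filing date + 16 years → 20 May 2011.
Interference Suspension Credit: +67 days → 26 July 2011.
Office Delay Adjustment: +731 days → 26 July 2013.
Product Clearance Extension: 2321 days claimed exceeds the 1695-day cap, so +1695 days → 17 March 2018.
Prosecution Delay Deduction: −177 days → 21 September 2017.

September 21, 2017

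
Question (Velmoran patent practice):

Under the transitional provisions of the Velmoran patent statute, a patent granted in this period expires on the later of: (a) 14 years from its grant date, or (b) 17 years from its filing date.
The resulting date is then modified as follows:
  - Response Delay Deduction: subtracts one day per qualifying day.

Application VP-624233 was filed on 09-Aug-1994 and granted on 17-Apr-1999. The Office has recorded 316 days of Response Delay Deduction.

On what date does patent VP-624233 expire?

(a) grant + 14 years → 17 April 2013.
(b) filing + 17 years → 9 August 2011.
Later of the two: 17 April 2013.
Response Delay Deduction: −316 days → 5 June 2012.

2012-06-05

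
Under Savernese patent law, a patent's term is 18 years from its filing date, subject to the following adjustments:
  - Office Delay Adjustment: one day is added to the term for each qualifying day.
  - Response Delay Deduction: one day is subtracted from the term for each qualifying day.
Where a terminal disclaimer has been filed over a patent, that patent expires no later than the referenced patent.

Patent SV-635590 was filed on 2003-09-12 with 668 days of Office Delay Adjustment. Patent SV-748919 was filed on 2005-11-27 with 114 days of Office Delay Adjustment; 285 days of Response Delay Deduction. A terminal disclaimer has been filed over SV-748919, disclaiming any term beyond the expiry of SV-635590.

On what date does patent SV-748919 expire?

2023-06-09

Natural term of SV-748919:
  Base: filing + 18 years → 27 November 2023.
  Office Delay Adjustment: +114 days → 20 March 2024.
  Response Delay Deduction: −285 days → 9 June 2023.
Expiry of referenced patent SV-635590:
  Base: filing + 18 years → 12 September 2021.
  Office Delay Adjustment: +668 days → 12 July 2023.
Terminal disclaimer: SV-748919 expires on the earlier of 9 June 2023 and 12 July 2023.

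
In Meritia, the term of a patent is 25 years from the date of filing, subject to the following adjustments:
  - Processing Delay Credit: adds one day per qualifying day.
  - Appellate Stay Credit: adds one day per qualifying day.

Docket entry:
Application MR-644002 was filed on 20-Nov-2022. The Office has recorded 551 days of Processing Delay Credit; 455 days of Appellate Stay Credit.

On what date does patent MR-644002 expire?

2050-08-22

Base term: filing date + 25 years → 20 November 2047.
Processing Delay Credit: +551 days → 24 May 2049.
Appellate Stay Credit: +455 days → 22 August 2050.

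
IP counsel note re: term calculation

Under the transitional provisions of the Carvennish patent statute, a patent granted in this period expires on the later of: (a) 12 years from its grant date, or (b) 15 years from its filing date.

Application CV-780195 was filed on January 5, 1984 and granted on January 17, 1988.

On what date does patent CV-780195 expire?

January 17, 2000

(a) grant + 12 years → 17 January 2000.
(b) filing + 15 years → 5 January 1999.
Later of the two: 17 January 2000.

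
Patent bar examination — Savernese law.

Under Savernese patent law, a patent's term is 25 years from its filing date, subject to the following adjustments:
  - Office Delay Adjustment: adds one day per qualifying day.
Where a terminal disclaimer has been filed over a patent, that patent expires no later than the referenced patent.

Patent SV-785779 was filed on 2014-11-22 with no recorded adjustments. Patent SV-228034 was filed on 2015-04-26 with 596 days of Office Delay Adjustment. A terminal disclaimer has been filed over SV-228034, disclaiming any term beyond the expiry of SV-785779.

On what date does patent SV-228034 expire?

2039-11-22

Natural term of SV-228034:
  Base: filing + 25 years → 26 April 2040.
  Office Delay Adjustment: +596 days → 13 December 2041.
Expiry of referenced patent SV-785779:
  Base: filing + 25 years → 22 November 2039.
Terminal disclaimer: SV-228034 expires on the earlier of 13 December 2041 and 22 November 2039.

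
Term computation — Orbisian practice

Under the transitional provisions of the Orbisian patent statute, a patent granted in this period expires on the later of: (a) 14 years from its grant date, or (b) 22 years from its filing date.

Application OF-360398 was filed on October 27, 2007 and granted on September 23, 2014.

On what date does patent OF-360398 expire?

(a) grant + 14 years → 23 September 2028.
(b) filing + 22 years → 27 October 2029.
Later of the two: 27 October 2029.

2029-10-27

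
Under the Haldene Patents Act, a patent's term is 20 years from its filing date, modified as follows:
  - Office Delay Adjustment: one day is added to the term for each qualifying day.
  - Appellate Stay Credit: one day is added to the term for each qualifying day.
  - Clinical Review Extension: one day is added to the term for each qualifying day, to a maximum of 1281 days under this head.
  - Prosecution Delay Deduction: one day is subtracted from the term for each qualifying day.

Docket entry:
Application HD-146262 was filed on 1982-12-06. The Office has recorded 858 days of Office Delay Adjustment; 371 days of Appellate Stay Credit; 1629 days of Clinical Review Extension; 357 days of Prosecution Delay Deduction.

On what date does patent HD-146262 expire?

Base term: filing date + 20 years → 6 December 2002.
Office Delay Adjustment: +858 days → 12 April 2005.
Appellate Stay Credit: +371 days → 18 April 2006.
Clinical Review Extension: 1629 days claimed exceeds the 1281-day cap, so +1281 days → 20 October 2009.
Prosecution Delay Deduction: −357 days → 28 October 2008.

2008-10-28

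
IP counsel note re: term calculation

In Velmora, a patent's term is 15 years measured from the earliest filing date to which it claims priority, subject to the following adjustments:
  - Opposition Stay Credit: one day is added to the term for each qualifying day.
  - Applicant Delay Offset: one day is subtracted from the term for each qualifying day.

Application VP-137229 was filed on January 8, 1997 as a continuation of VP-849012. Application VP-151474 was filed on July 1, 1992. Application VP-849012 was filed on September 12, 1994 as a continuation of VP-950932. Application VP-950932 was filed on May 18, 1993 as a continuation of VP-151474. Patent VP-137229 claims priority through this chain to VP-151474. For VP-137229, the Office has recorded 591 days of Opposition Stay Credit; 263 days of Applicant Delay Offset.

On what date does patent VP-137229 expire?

Earliest priority filing: 1 July 1992.
Base term: 1 July 1992 + 15 years → 1 July 2007.
Opposition Stay Credit: +591 days → 11 February 2009.
Applicant Delay Offset: −263 days → 24 May 2008.

2008-05-24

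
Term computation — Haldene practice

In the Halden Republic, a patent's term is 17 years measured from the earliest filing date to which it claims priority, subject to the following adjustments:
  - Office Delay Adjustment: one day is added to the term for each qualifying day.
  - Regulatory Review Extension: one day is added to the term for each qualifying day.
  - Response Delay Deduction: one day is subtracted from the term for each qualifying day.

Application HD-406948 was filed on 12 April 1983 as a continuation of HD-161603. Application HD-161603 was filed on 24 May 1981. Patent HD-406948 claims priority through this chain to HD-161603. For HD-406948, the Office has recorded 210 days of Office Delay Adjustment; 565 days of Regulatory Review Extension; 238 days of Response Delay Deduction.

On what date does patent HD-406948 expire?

November 12, 1999

Earliest priority filing: 24 May 1981.
Base term: 24 May 1981 + 17 years → 24 May 1998.
Office Delay Adjustment: +210 days → 20 December 1998.
Regulatory Review Extension: +565 days → 7 July 2000.
Response Delay Deduction: −238 days → 12 November 1999.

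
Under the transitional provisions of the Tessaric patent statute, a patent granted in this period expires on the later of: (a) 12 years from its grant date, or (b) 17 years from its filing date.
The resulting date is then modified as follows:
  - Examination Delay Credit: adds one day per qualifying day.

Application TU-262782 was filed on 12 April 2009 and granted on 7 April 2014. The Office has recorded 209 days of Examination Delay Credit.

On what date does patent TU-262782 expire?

(a) grant + 12 years → 7 April 2026.
(b) filing + 17 years → 12 April 2026.
Later of the two: 12 April 2026.
Examination Delay Credit: +209 days → 7 November 2026.

November 7, 2026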